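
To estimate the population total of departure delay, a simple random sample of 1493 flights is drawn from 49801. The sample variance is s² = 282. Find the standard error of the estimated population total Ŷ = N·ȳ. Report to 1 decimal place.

Var(Ŷ) = N²·Var(ȳ) = N²·(1 − n/N)·s²/n.
f = 1493/49801 = 0.02997932; Var(ȳ) = 0.97002068·282/1493 = 0.18321891.
Var(Ŷ) = 49801² · 0.18321891 = 4.5440847 × 10^8.
SE(Ŷ) = √(4.5440847 × 10^8) = 21316.9.

21316.9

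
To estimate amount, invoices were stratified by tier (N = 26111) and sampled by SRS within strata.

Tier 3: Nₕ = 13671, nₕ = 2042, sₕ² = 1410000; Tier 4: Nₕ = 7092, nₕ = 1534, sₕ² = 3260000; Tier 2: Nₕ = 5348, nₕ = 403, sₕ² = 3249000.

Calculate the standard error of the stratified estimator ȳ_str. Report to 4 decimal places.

24.4254

Var(ȳ_str) = Σₕ Wₕ²(1 − fₕ)sₕ²/nₕ with Wₕ = Nₕ/N, N = 26111.
Tier 3: Wₕ = 0.52357244; term = 0.52357244²·(1 − 0.14936727)·1410000/2042 = 161.01229.
Tier 4: Wₕ = 0.27160967; term = 0.27160967²·(1 − 0.21630006)·3260000/1534 = 122.86622.
Tier 2: Wₕ = 0.20481789; term = 0.20481789²·(1 − 0.07535527)·3249000/403 = 312.71978.
Sum = 596.59829.
SE = √(596.59829) = 24.4254.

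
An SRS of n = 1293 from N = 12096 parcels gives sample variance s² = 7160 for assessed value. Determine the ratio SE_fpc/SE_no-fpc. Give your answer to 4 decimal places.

0.9450

f = n/N = 1293/12096 = 0.10689484.
SE_no-fpc = √(s²/n) = 2.3531914; SE_fpc = √((1−f)s²/n) = 2.2238657.
Ratio = √(1−f) = 0.94504241.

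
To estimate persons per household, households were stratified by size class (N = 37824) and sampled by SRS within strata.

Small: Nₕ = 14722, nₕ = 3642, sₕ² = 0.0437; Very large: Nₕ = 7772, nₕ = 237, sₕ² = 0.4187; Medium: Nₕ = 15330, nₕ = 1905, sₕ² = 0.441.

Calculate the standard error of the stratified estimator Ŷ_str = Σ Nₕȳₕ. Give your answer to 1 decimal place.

391.2

Var(Ŷ_str) = Σₕ Nₕ²(1 − fₕ)sₕ²/nₕ.
Small: 14722²·(1 − 3642/14722)·0.0437/3642 = 1957.258.
Very large: 7772²·(1 − 237/7772)·0.4187/237 = 103459.57.
Medium: 15330²·(1 − 1905/15330)·0.441/1905 = 47643.105.
Sum = 153059.93.
SE = √(153059.93) = 391.2.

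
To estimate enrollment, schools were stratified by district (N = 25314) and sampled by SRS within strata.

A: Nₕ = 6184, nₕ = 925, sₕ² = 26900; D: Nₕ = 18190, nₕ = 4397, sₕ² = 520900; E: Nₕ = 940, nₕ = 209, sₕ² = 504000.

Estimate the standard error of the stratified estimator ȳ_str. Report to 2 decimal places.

Var(ȳ_str) = Σₕ Wₕ²(1 − fₕ)sₕ²/nₕ with Wₕ = Nₕ/N, N = 25314.
A: Wₕ = 0.24429170; term = 0.24429170²·(1 − 0.14957956)·26900/925 = 1.475916.
D: Wₕ = 0.71857470; term = 0.71857470²·(1 − 0.24172622)·520900/4397 = 46.383955.
E: Wₕ = 0.03713360; term = 0.03713360²·(1 − 0.22234043)·504000/209 = 2.5858774.
Sum = 50.445748.
SE = √(50.445748) = 7.10.

7.10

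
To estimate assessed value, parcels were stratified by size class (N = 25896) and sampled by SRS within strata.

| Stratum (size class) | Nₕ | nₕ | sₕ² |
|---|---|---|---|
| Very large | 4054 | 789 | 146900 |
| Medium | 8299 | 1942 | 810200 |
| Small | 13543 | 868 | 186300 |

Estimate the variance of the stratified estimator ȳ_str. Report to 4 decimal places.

91.4364

Var(ȳ_str) = Σₕ Wₕ²(1 − fₕ)sₕ²/nₕ with Wₕ = Nₕ/N, N = 25896.
Very large: Wₕ = 0.15654927; term = 0.15654927²·(1 − 0.19462259)·146900/789 = 3.674907.
Medium: Wₕ = 0.32047420; term = 0.32047420²·(1 − 0.23400410)·810200/1942 = 32.821288.
Small: Wₕ = 0.52297652; term = 0.52297652²·(1 − 0.06409215)·186300/868 = 54.940246.
Sum = 91.436441.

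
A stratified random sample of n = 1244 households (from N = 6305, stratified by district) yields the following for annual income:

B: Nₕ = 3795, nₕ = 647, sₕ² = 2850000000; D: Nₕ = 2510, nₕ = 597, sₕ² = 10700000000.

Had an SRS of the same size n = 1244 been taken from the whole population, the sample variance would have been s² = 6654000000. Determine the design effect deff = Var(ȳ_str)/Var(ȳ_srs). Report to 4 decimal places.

Var(ȳ_str) = Σ Wₕ²(1−fₕ)sₕ²/nₕ with Wₕ = Nₕ/6305:
  B: (3795/6305)²·(1−647/3795)·2850000000/647 = 1.3237833 × 10^6
  D: (2510/6305)²·(1−597/2510)·10700000000/597 = 2.1648507 × 10^6
  → Var(ȳ_str) = 3.488634 × 10^6.
Var(ȳ_srs) = (1 − 1244/6305)·6654000000/1244 = 4.2935217 × 10^6.
deff = (3.488634 × 10^6) / (4.2935217 × 10^6) = 0.8125.

0.8125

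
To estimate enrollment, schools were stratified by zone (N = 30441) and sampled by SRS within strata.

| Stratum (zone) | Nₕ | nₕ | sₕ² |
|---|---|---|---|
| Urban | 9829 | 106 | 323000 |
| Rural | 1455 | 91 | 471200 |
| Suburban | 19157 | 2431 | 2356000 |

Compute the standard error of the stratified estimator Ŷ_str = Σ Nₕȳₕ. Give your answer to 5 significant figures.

782320

Var(Ŷ_str) = Σₕ Nₕ²(1 − fₕ)sₕ²/nₕ.
Urban: 9829²·(1 − 106/9829)·323000/106 = 2.9121 × 10^11.
Rural: 1455²·(1 − 91/1455)·471200/91 = 1.0276406 × 10^10.
Suburban: 19157²·(1 − 2431/19157)·2356000/2431 = 3.1053454 × 10^11.
Sum = 6.1202095 × 10^11.
SE = √(6.1202095 × 10^11) = 782320.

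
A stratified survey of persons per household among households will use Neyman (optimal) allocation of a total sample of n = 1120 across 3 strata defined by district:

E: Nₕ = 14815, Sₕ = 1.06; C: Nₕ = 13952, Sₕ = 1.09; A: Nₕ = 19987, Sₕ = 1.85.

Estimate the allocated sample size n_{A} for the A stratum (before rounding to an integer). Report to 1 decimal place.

Neyman allocation: nₕ = n·NₕSₕ / Σⱼ NⱼSⱼ.
Σ NⱼSⱼ = 14815·1.06 + 13952·1.09 + 19987·1.85 = 67887.53.
n_{A} = 1120·19987·1.85 / 67887.53 = 610.0.

610.0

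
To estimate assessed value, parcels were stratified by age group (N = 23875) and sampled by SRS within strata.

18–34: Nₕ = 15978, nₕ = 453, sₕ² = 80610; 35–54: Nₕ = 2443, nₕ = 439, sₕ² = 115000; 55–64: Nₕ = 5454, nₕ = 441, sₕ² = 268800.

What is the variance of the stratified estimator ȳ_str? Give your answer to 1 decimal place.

108.9

Var(ȳ_str) = Σₕ Wₕ²(1 − fₕ)sₕ²/nₕ with Wₕ = Nₕ/N, N = 23875.
18–34: Wₕ = 0.66923560; term = 0.66923560²·(1 − 0.02835148)·80610/453 = 77.438688.
35–54: Wₕ = 0.10232461; term = 0.10232461²·(1 − 0.17969709)·115000/439 = 2.2499235.
55–64: Wₕ = 0.22843979; term = 0.22843979²·(1 − 0.08085809)·268800/441 = 29.235919.
Sum = 108.92453.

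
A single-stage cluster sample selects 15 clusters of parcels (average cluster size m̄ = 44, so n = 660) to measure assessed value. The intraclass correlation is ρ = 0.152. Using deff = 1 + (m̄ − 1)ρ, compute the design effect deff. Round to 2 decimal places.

7.54

deff = 1 + (44 − 1)·0.152 = 1 + 6.536 = 7.536.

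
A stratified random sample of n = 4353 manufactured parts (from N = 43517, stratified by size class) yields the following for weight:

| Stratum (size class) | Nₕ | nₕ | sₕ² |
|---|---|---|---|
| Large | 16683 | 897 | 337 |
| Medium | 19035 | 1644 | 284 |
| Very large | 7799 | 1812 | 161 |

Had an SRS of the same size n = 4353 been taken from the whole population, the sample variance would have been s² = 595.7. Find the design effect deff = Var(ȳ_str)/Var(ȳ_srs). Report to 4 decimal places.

0.6872

Var(ȳ_str) = Σ Wₕ²(1−fₕ)sₕ²/nₕ with Wₕ = Nₕ/43517:
  Large: (16683/43517)²·(1−897/16683)·337/897 = 0.052247536
  Medium: (19035/43517)²·(1−1644/19035)·284/1644 = 0.030197853
  Very large: (7799/43517)²·(1−1812/7799)·161/1812 = 0.002190776
  → Var(ȳ_str) = 0.084636165.
Var(ȳ_srs) = (1 − 4353/43517)·595.7/4353 = 0.12315925.
deff = 0.084636165 / 0.12315925 = 0.6872.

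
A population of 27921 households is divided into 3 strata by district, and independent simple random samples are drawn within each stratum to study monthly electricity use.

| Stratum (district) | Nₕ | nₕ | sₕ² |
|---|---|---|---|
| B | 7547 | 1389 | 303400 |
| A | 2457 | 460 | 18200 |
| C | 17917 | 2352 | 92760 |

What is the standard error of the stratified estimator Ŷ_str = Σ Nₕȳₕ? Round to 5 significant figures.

146100

Var(Ŷ_str) = Σₕ Nₕ²(1 − fₕ)sₕ²/nₕ.
B: 7547²·(1 − 1389/7547)·303400/1389 = 1.0151433 × 10^10.
A: 2457²·(1 − 460/2457)·18200/460 = 1.9413184 × 10^8.
C: 17917²·(1 − 2352/17917)·92760/2352 = 1.0998611 × 10^10.
Sum = 2.1344176 × 10^10.
SE = √(2.1344176 × 10^10) = 146100.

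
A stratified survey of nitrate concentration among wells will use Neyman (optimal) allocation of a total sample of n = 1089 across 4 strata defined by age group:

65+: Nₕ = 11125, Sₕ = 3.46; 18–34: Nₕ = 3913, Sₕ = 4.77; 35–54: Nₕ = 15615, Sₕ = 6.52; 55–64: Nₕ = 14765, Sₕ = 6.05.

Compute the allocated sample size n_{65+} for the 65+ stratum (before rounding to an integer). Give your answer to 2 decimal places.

Neyman allocation: nₕ = n·NₕSₕ / Σⱼ NⱼSⱼ.
Σ NⱼSⱼ = 11125·3.46 + 3913·4.77 + 15615·6.52 + 14765·6.05 = 248295.56.
n_{65+} = 1089·11125·3.46 / 248295.56 = 168.82.

168.82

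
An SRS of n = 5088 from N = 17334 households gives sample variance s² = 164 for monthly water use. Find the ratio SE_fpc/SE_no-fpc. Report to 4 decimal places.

0.8405

f = n/N = 5088/17334 = 0.29352717.
SE_no-fpc = √(s²/n) = 0.17953469; SE_fpc = √((1−f)s²/n) = 0.15090239.
Ratio = √(1−f) = 0.84051938.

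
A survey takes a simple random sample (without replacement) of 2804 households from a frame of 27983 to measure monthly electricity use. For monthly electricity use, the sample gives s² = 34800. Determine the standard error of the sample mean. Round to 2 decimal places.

Under SRS without replacement, Var(ȳ) = (1 − f)·s²/n with f = n/N = 2804/27983 = 0.10020370.
Var(ȳ) = (1 − 0.10020370)·34800/2804 = 0.89979630·12.410842 = 11.167229.
SE(ȳ) = √(11.167229) = 3.34.

3.34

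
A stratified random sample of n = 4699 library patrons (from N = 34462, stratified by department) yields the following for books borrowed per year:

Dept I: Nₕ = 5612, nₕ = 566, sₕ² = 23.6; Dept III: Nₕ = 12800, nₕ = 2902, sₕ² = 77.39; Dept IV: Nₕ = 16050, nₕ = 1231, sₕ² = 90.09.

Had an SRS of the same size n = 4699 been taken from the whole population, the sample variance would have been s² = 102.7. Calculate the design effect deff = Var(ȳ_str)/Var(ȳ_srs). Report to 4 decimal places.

Var(ȳ_str) = Σ Wₕ²(1−fₕ)sₕ²/nₕ with Wₕ = Nₕ/34462:
  Dept I: (5612/34462)²·(1−566/5612)·23.6/566 = 9.942132 × 10^-4
  Dept III: (12800/34462)²·(1−2902/12800)·77.39/2902 = 0.0028448797
  Dept IV: (16050/34462)²·(1−1231/16050)·90.09/1231 = 0.014656542
  → Var(ȳ_str) = 0.018495635.
Var(ȳ_srs) = (1 − 4699/34462)·102.7/4699 = 0.01887562.
deff = 0.018495635 / 0.01887562 = 0.9799.

0.9799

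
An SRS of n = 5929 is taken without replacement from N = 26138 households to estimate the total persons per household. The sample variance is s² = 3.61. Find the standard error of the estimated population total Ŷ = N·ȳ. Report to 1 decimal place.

Var(Ŷ) = N²·Var(ȳ) = N²·(1 − n/N)·s²/n.
f = 5929/26138 = 0.22683449; Var(ȳ) = 0.77316551·3.61/5929 = 4.7075856 × 10^-4.
Var(Ŷ) = 26138² · (4.7075856 × 10^-4) = 321619.92.
SE(Ŷ) = √(321619.92) = 567.1.

567.1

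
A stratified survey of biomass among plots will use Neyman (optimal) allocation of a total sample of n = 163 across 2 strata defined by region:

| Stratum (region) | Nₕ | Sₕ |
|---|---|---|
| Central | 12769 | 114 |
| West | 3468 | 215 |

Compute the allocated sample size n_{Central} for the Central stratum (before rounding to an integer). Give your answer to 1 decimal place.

Neyman allocation: nₕ = n·NₕSₕ / Σⱼ NⱼSⱼ.
Σ NⱼSⱼ = 12769·114 + 3468·215 = 2.201286 × 10^6.
n_{Central} = 163·12769·114 / (2.201286 × 10^6) = 107.8.

107.8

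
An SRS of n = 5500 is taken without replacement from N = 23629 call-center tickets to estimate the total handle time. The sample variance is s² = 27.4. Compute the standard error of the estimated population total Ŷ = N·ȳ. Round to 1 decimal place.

1460.8

Var(Ŷ) = N²·Var(ȳ) = N²·(1 − n/N)·s²/n.
f = 5500/23629 = 0.23276482; Var(ȳ) = 0.76723518·27.4/5500 = 0.0038222262.
Var(Ŷ) = 23629² · 0.0038222262 = 2.1340622 × 10^6.
SE(Ŷ) = √(2.1340622 × 10^6) = 1460.8.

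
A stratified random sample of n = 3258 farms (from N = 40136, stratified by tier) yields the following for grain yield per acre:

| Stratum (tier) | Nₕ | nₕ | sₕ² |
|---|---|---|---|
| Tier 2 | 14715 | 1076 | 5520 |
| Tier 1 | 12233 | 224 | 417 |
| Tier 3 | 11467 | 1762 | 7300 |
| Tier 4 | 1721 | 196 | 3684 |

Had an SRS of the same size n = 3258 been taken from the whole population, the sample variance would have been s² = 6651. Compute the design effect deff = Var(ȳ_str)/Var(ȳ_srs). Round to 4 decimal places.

0.6002

Var(ȳ_str) = Σ Wₕ²(1−fₕ)sₕ²/nₕ with Wₕ = Nₕ/40136:
  Tier 2: (14715/40136)²·(1−1076/14715)·5520/1076 = 0.63914799
  Tier 1: (12233/40136)²·(1−224/12233)·417/224 = 0.1697695
  Tier 3: (11467/40136)²·(1−1762/11467)·7300/1762 = 0.28621615
  Tier 4: (1721/40136)²·(1−196/1721)·3684/196 = 0.030622884
  → Var(ȳ_str) = 1.1257565.
Var(ȳ_srs) = (1 − 3258/40136)·6651/3258 = 1.8757249.
deff = 1.1257565 / 1.8757249 = 0.6002.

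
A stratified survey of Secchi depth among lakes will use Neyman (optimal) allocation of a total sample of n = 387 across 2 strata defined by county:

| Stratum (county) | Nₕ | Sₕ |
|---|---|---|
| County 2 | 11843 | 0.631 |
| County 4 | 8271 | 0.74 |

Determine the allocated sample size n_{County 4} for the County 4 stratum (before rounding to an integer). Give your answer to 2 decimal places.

174.25

Neyman allocation: nₕ = n·NₕSₕ / Σⱼ NⱼSⱼ.
Σ NⱼSⱼ = 11843·0.631 + 8271·0.74 = 13593.473.
n_{County 4} = 387·8271·0.74 / 13593.473 = 174.25.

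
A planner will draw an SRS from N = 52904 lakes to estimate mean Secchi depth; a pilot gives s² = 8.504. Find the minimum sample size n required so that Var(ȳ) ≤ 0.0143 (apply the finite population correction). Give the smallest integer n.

Without fpc, n₀ = s²/D = 8.504/0.0143 = 594.6853.
With fpc, (1 − n/N)·s²/n ≤ D requires n ≥ n₀/(1 + n₀/N) = 594.6853/(1 + 594.6853/52904) = 588.0748.
Rounding up, n = 589.

589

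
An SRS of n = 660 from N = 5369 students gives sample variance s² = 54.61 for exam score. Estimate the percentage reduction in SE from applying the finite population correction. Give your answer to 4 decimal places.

6.3479

f = n/N = 660/5369 = 0.12292792.
SE_no-fpc = √(s²/n) = 0.28764983; SE_fpc = √((1−f)s²/n) = 0.26939018.
Ratio = √(1−f) = 0.93652127. Reduction = 100·(1 − 0.93652127) = 6.3479%.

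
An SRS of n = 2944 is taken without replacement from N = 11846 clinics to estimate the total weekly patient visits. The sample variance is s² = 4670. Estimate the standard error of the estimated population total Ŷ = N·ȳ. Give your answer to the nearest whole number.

Var(Ŷ) = N²·Var(ȳ) = N²·(1 − n/N)·s²/n.
f = 2944/11846 = 0.24852271; Var(ȳ) = 0.75147729·4670/2944 = 1.1920513.
Var(Ŷ) = 11846² · 1.1920513 = 1.6727784 × 10^8.
SE(Ŷ) = √(1.6727784 × 10^8) = 12934.

12934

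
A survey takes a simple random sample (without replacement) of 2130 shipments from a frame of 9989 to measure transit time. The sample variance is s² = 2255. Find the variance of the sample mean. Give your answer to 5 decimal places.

0.83294

Under SRS without replacement, Var(ȳ) = (1 − f)·s²/n with f = n/N = 2130/9989 = 0.21323456.
Var(ȳ) = (1 − 0.21323456)·2255/2130 = 0.78676544·1.0586854 = 0.83293712.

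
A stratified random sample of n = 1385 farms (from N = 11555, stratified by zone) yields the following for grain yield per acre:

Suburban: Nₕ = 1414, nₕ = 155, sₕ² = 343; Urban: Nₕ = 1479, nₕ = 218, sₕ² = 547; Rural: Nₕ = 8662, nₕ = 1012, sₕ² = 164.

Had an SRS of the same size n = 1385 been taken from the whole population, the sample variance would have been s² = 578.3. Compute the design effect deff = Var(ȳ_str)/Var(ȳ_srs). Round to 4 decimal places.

Var(ȳ_str) = Σ Wₕ²(1−fₕ)sₕ²/nₕ with Wₕ = Nₕ/11555:
  Suburban: (1414/11555)²·(1−155/1414)·343/155 = 0.029505139
  Urban: (1479/11555)²·(1−218/1479)·547/218 = 0.035048884
  Rural: (8662/11555)²·(1−1012/8662)·164/1012 = 0.080427219
  → Var(ȳ_str) = 0.14498124.
Var(ȳ_srs) = (1 − 1385/11555)·578.3/1385 = 0.36749753.
deff = 0.14498124 / 0.36749753 = 0.3945.

0.3945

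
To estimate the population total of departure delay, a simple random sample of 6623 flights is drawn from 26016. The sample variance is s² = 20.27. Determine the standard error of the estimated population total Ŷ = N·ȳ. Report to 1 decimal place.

Var(Ŷ) = N²·Var(ȳ) = N²·(1 − n/N)·s²/n.
f = 6623/26016 = 0.25457411; Var(ȳ) = 0.74542589·20.27/6623 = 0.0022814107.
Var(Ŷ) = 26016² · 0.0022814107 = 1.5441324 × 10^6.
SE(Ŷ) = √(1.5441324 × 10^6) = 1242.6.

1242.6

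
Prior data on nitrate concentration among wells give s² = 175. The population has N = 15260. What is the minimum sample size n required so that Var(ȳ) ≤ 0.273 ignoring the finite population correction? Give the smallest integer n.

642

Without fpc, n₀ = s²/D = 175/0.273 = 641.0256.
Rounding up, n = 642.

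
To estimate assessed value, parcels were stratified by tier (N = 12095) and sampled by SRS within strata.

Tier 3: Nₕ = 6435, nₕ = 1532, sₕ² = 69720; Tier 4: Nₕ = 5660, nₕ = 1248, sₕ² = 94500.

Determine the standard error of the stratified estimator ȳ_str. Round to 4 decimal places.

4.7687

Var(ȳ_str) = Σₕ Wₕ²(1 − fₕ)sₕ²/nₕ with Wₕ = Nₕ/N, N = 12095.
Tier 3: Wₕ = 0.53203803; term = 0.53203803²·(1 − 0.23807304)·69720/1532 = 9.8151584.
Tier 4: Wₕ = 0.46796197; term = 0.46796197²·(1 − 0.22049470)·94500/1248 = 12.925799.
Sum = 22.740957.
SE = √(22.740957) = 4.7687.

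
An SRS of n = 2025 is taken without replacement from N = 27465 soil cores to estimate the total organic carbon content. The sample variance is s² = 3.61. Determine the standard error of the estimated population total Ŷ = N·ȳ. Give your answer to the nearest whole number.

Var(Ŷ) = N²·Var(ȳ) = N²·(1 − n/N)·s²/n.
f = 2025/27465 = 0.07373020; Var(ȳ) = 0.92626980·3.61/2025 = 0.001651276.
Var(Ŷ) = 27465² · 0.001651276 = 1.2456008 × 10^6.
SE(Ŷ) = √(1.2456008 × 10^6) = 1116.

1116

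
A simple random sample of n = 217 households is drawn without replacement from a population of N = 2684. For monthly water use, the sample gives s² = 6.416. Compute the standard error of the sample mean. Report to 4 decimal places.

0.1649

Under SRS without replacement, Var(ȳ) = (1 − f)·s²/n with f = n/N = 217/2684 = 0.08084948.
Var(ȳ) = (1 − 0.08084948)·6.416/217 = 0.91915052·0.02956682 = 0.027176358.
SE(ȳ) = √(0.027176358) = 0.1649.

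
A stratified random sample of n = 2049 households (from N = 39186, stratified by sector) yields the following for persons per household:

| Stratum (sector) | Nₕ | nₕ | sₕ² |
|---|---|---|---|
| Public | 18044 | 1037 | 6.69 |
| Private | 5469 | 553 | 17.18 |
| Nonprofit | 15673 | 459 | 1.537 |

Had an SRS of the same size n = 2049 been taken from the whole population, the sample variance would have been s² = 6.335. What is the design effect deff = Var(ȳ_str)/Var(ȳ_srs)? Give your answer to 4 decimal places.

Var(ȳ_str) = Σ Wₕ²(1−fₕ)sₕ²/nₕ with Wₕ = Nₕ/39186:
  Public: (18044/39186)²·(1−1037/18044)·6.69/1037 = 0.0012892764
  Private: (5469/39186)²·(1−553/5469)·17.18/553 = 5.4394621 × 10^-4
  Nonprofit: (15673/39186)²·(1−459/15673)·1.537/459 = 5.1998984 × 10^-4
  → Var(ȳ_str) = 0.0023532125.
Var(ȳ_srs) = (1 − 2049/39186)·6.335/2049 = 0.0029300872.
deff = 0.0023532125 / 0.0029300872 = 0.8031.

0.8031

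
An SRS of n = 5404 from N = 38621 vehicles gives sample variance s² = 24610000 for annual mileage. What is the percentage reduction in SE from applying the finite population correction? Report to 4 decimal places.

7.2597

f = n/N = 5404/38621 = 0.13992388.
SE_no-fpc = √(s²/n) = 67.483584; SE_fpc = √((1−f)s²/n) = 62.584471.
Ratio = √(1−f) = 0.92740289. Reduction = 100·(1 − 0.92740289) = 7.2597%.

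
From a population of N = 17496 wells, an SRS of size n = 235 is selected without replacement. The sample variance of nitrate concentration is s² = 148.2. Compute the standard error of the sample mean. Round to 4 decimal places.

0.7888

Under SRS without replacement, Var(ȳ) = (1 − f)·s²/n with f = n/N = 235/17496 = 0.01343164.
Var(ȳ) = (1 − 0.01343164)·148.2/235 = 0.98656836·0.6306383 = 0.62216779.
SE(ȳ) = √(0.62216779) = 0.7888.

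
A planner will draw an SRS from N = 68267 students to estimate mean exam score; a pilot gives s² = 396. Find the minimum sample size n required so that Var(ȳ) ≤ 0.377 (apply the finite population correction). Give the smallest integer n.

Without fpc, n₀ = s²/D = 396/0.377 = 1050.3979.
With fpc, (1 − n/N)·s²/n ≤ D requires n ≥ n₀/(1 + n₀/N) = 1050.3979/(1 + 1050.3979/68267) = 1034.4807.
Rounding up, n = 1035.

1035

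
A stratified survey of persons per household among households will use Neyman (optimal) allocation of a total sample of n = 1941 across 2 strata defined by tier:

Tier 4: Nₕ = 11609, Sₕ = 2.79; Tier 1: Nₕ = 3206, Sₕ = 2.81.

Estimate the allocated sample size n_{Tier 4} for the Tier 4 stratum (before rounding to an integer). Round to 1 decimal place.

1518.6

Neyman allocation: nₕ = n·NₕSₕ / Σⱼ NⱼSⱼ.
Σ NⱼSⱼ = 11609·2.79 + 3206·2.81 = 41397.97.
n_{Tier 4} = 1941·11609·2.79 / 41397.97 = 1518.6.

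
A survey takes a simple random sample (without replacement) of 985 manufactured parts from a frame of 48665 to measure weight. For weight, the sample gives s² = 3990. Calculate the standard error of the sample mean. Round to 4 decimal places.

Under SRS without replacement, Var(ȳ) = (1 − f)·s²/n with f = n/N = 985/48665 = 0.02024042.
Var(ȳ) = (1 − 0.02024042)·3990/985 = 0.97975958·4.0507614 = 3.9687723.
SE(ȳ) = √(3.9687723) = 1.9922.

1.9922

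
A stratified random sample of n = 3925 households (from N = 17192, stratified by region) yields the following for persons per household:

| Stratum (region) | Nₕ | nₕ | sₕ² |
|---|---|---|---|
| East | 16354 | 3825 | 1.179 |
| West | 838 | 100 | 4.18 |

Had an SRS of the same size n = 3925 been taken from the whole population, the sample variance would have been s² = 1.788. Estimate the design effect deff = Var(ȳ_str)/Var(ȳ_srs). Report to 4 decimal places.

0.8566

Var(ȳ_str) = Σ Wₕ²(1−fₕ)sₕ²/nₕ with Wₕ = Nₕ/17192:
  East: (16354/17192)²·(1−3825/16354)·1.179/3825 = 2.13683 × 10^-4
  West: (838/17192)²·(1−100/838)·4.18/100 = 8.7462897 × 10^-5
  → Var(ȳ_str) = 3.011459 × 10^-4.
Var(ȳ_srs) = (1 − 3925/17192)·1.788/3925 = 3.5153954 × 10^-4.
deff = (3.011459 × 10^-4) / (3.5153954 × 10^-4) = 0.8566.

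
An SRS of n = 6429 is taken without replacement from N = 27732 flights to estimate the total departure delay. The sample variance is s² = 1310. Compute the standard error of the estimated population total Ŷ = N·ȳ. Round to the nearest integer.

Var(Ŷ) = N²·Var(ȳ) = N²·(1 − n/N)·s²/n.
f = 6429/27732 = 0.23182605; Var(ȳ) = 0.76817395·1310/6429 = 0.15652635.
Var(Ŷ) = 27732² · 0.15652635 = 1.2037875 × 10^8.
SE(Ŷ) = √(1.2037875 × 10^8) = 10972.

10972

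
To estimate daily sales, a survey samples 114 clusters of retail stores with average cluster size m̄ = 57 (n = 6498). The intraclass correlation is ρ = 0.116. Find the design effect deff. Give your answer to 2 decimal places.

7.50

deff = 1 + (57 − 1)·0.116 = 1 + 6.496 = 7.496.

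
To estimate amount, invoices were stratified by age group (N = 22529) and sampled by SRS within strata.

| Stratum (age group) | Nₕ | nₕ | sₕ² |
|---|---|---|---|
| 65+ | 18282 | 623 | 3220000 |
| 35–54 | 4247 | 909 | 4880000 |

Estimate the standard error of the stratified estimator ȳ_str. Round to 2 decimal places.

Var(ȳ_str) = Σₕ Wₕ²(1 − fₕ)sₕ²/nₕ with Wₕ = Nₕ/N, N = 22529.
65+: Wₕ = 0.81148742; term = 0.81148742²·(1 − 0.03407723)·3220000/623 = 3287.5609.
35–54: Wₕ = 0.18851258; term = 0.18851258²·(1 − 0.21403344)·4880000/909 = 149.94801.
Sum = 3437.5089.
SE = √(3437.5089) = 58.63.

58.63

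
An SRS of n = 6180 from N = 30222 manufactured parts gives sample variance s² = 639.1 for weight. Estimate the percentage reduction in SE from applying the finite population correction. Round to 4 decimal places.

f = n/N = 6180/30222 = 0.20448680.
SE_no-fpc = √(s²/n) = 0.32158084; SE_fpc = √((1−f)s²/n) = 0.28682293.
Ratio = √(1−f) = 0.89191547. Reduction = 100·(1 − 0.89191547) = 10.8085%.

10.8085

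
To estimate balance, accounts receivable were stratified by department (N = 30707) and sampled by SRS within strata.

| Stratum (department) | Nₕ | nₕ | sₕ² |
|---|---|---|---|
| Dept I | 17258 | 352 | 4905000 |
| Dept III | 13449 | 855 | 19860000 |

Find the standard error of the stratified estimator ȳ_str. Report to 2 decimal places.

92.11

Var(ȳ_str) = Σₕ Wₕ²(1 − fₕ)sₕ²/nₕ with Wₕ = Nₕ/N, N = 30707.
Dept I: Wₕ = 0.56202169; term = 0.56202169²·(1 − 0.02039634)·4905000/352 = 4311.7433.
Dept III: Wₕ = 0.43797831; term = 0.43797831²·(1 − 0.06357350)·19860000/855 = 4172.4586.
Sum = 8484.2019.
SE = √(8484.2019) = 92.11.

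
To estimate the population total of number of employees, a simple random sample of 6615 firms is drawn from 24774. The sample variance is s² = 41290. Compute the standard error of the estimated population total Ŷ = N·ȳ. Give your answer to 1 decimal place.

52990.9

Var(Ŷ) = N²·Var(ȳ) = N²·(1 − n/N)·s²/n.
f = 6615/24774 = 0.26701380; Var(ȳ) = 0.73298620·41290/6615 = 4.5752079.
Var(Ŷ) = 24774² · 4.5752079 = 2.8080388 × 10^9.
SE(Ŷ) = √(2.8080388 × 10^9) = 52990.9.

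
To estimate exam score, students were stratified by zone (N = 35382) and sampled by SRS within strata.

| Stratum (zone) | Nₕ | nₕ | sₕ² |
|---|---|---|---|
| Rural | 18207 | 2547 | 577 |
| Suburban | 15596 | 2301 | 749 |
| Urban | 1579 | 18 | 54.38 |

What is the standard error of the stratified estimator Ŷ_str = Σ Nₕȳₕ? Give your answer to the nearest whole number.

11812

Var(Ŷ_str) = Σₕ Nₕ²(1 − fₕ)sₕ²/nₕ.
Rural: 18207²·(1 − 2547/18207)·577/2547 = 6.4591745 × 10^7.
Suburban: 15596²·(1 − 2301/15596)·749/2301 = 6.7494249 × 10^7.
Urban: 1579²·(1 − 18/1579)·54.38/18 = 7.4464921 × 10^6.
Sum = 1.3953249 × 10^8.
SE = √(1.3953249 × 10^8) = 11812.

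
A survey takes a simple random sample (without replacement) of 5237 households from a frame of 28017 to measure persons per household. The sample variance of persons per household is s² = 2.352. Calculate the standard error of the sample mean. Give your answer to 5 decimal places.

0.01911

Under SRS without replacement, Var(ȳ) = (1 − f)·s²/n with f = n/N = 5237/28017 = 0.18692223.
Var(ȳ) = (1 − 0.18692223)·2.352/5237 = 0.81307777·4.4911209 × 10^-4 = 3.6516306 × 10^-4.
SE(ȳ) = √(3.6516306 × 10^-4) = 0.01911.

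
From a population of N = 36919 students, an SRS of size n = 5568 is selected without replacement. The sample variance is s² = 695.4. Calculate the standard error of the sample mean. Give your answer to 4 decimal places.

0.3257

Under SRS without replacement, Var(ȳ) = (1 − f)·s²/n with f = n/N = 5568/36919 = 0.15081665.
Var(ȳ) = (1 − 0.15081665)·695.4/5568 = 0.84918335·0.12489224 = 0.10605641.
SE(ȳ) = √(0.10605641) = 0.3257.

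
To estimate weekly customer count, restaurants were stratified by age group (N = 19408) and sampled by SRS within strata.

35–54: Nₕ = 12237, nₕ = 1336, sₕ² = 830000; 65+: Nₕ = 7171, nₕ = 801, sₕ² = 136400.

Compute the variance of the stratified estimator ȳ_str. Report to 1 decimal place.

240.7

Var(ȳ_str) = Σₕ Wₕ²(1 − fₕ)sₕ²/nₕ with Wₕ = Nₕ/N, N = 19408.
35–54: Wₕ = 0.63051319; term = 0.63051319²·(1 − 0.10917709)·830000/1336 = 220.01453.
65+: Wₕ = 0.36948681; term = 0.36948681²·(1 − 0.11169990)·136400/801 = 20.650922.
Sum = 240.66545.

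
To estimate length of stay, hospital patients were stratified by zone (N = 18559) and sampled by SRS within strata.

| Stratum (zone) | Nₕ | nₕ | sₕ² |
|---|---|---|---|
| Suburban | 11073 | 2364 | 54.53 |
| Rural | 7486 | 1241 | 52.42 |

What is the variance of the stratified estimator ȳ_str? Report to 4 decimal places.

Var(ȳ_str) = Σₕ Wₕ²(1 − fₕ)sₕ²/nₕ with Wₕ = Nₕ/N, N = 18559.
Suburban: Wₕ = 0.59663775; term = 0.59663775²·(1 − 0.21349228)·54.53/2364 = 0.0064582146.
Rural: Wₕ = 0.40336225; term = 0.40336225²·(1 − 0.16577612)·52.42/1241 = 0.0057332167.
Sum = 0.012191431.

0.0122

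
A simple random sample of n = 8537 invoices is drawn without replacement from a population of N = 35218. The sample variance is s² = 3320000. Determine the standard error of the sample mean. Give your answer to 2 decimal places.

Under SRS without replacement, Var(ȳ) = (1 − f)·s²/n with f = n/N = 8537/35218 = 0.24240445.
Var(ȳ) = (1 − 0.24240445)·3320000/8537 = 0.75759555·388.8954 = 294.62542.
SE(ȳ) = √(294.62542) = 17.16.

17.16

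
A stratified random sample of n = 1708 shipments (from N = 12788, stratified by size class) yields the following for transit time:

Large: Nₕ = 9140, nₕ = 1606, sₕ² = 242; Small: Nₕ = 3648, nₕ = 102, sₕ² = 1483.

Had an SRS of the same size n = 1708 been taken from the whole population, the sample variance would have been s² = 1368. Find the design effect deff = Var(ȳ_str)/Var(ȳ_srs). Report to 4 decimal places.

Var(ȳ_str) = Σ Wₕ²(1−fₕ)sₕ²/nₕ with Wₕ = Nₕ/12788:
  Large: (9140/12788)²·(1−1606/9140)·242/1606 = 0.063450695
  Small: (3648/12788)²·(1−102/3648)·1483/102 = 1.1500833
  → Var(ȳ_str) = 1.213534.
Var(ȳ_srs) = (1 − 1708/12788)·1368/1708 = 0.69396148.
deff = 1.213534 / 0.69396148 = 1.7487.

1.7487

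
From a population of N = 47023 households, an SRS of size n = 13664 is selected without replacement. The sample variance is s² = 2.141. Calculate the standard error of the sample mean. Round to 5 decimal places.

0.01054

Under SRS without replacement, Var(ȳ) = (1 − f)·s²/n with f = n/N = 13664/47023 = 0.29058120.
Var(ȳ) = (1 − 0.29058120)·2.141/13664 = 0.70941880·1.5668911 × 10^-4 = 1.111582 × 10^-4.
SE(ȳ) = √(1.111582 × 10^-4) = 0.01054.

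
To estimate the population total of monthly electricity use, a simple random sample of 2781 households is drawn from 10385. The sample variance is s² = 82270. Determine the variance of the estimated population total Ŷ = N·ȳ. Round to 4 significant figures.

2.336 × 10^9

Var(Ŷ) = N²·Var(ȳ) = N²·(1 − n/N)·s²/n.
f = 2781/10385 = 0.26779008; Var(ȳ) = 0.73220992·82270/2781 = 21.660881.
Var(Ŷ) = 10385² · 21.660881 = 2.3360876 × 10^9.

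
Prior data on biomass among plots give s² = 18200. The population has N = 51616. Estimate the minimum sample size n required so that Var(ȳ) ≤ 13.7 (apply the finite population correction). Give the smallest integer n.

1296

Without fpc, n₀ = s²/D = 18200/13.7 = 1328.4672.
With fpc, (1 − n/N)·s²/n ≤ D requires n ≥ n₀/(1 + n₀/N) = 1328.4672/(1 + 1328.4672/51616) = 1295.1337.
Rounding up, n = 1296.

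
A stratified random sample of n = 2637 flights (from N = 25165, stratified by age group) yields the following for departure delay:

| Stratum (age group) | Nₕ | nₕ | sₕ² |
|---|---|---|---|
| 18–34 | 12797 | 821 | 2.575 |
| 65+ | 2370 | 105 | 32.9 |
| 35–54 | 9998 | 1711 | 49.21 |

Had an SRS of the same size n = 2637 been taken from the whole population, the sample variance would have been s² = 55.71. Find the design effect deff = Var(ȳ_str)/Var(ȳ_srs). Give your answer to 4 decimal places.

0.3795

Var(ȳ_str) = Σ Wₕ²(1−fₕ)sₕ²/nₕ with Wₕ = Nₕ/25165:
  18–34: (12797/25165)²·(1−821/12797)·2.575/821 = 7.5903214 × 10^-4
  65+: (2370/25165)²·(1−105/2370)·32.9/105 = 0.0026560074
  35–54: (9998/25165)²·(1−1711/9998)·49.21/1711 = 0.0037628764
  → Var(ȳ_str) = 0.0071779159.
Var(ȳ_srs) = (1 − 2637/25165)·55.71/2637 = 0.018912491.
deff = 0.0071779159 / 0.018912491 = 0.3795.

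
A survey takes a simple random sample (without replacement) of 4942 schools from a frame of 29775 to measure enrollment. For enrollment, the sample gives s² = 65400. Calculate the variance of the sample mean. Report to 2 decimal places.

Under SRS without replacement, Var(ȳ) = (1 − f)·s²/n with f = n/N = 4942/29775 = 0.16597817.
Var(ȳ) = (1 − 0.16597817)·65400/4942 = 0.83402183·13.233509 = 11.037035.

11.04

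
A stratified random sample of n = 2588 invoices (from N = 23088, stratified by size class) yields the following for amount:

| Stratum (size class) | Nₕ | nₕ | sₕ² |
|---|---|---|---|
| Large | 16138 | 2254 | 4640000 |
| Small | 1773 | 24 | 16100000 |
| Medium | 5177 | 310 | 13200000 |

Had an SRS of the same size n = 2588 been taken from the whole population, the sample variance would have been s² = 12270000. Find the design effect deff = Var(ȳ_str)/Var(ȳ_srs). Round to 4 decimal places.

Var(ȳ_str) = Σ Wₕ²(1−fₕ)sₕ²/nₕ with Wₕ = Nₕ/23088:
  Large: (16138/23088)²·(1−2254/16138)·4640000/2254 = 865.27819
  Small: (1773/23088)²·(1−24/1773)·16100000/24 = 3902.4788
  Medium: (5177/23088)²·(1−310/5177)·13200000/310 = 2012.7003
  → Var(ȳ_str) = 6780.4573.
Var(ȳ_srs) = (1 − 2588/23088)·12270000/2588 = 4209.6679.
deff = 6780.4573 / 4209.6679 = 1.6107.

1.6107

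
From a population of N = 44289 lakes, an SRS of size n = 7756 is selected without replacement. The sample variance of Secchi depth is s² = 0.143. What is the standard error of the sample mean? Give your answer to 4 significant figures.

Under SRS without replacement, Var(ȳ) = (1 − f)·s²/n with f = n/N = 7756/44289 = 0.17512249.
Var(ȳ) = (1 − 0.17512249)·0.143/7756 = 0.82487751·1.8437339 × 10^-5 = 1.5208546 × 10^-5.
SE(ȳ) = √(1.5208546 × 10^-5) = 0.003900.

0.003900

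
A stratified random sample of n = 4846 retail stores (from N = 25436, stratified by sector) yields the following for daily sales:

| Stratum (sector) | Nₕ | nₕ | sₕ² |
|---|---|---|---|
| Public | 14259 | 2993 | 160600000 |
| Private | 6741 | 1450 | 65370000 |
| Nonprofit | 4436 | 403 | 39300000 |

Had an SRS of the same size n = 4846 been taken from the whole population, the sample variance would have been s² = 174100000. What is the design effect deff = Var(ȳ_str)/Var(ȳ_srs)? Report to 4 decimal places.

0.6363

Var(ȳ_str) = Σ Wₕ²(1−fₕ)sₕ²/nₕ with Wₕ = Nₕ/25436:
  Public: (14259/25436)²·(1−2993/14259)·160600000/2993 = 13322.938
  Private: (6741/25436)²·(1−1450/6741)·65370000/1450 = 2485.2778
  Nonprofit: (4436/25436)²·(1−403/4436)·39300000/403 = 2696.5572
  → Var(ȳ_str) = 18504.773.
Var(ȳ_srs) = (1 − 4846/25436)·174100000/4846 = 29081.908.
deff = 18504.773 / 29081.908 = 0.6363.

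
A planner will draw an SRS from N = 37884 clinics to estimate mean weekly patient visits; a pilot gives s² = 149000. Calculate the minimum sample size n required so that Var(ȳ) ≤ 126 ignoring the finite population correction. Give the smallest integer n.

1183

Without fpc, n₀ = s²/D = 149000/126 = 1182.5397.
Rounding up, n = 1183.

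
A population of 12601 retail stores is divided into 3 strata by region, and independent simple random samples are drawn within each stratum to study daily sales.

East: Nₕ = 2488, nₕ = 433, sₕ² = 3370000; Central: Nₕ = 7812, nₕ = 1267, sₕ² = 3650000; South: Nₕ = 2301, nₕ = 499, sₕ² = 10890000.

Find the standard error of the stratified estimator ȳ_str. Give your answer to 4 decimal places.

Var(ȳ_str) = Σₕ Wₕ²(1 − fₕ)sₕ²/nₕ with Wₕ = Nₕ/N, N = 12601.
East: Wₕ = 0.19744465; term = 0.19744465²·(1 − 0.17403537)·3370000/433 = 250.60757.
Central: Wₕ = 0.61995080; term = 0.61995080²·(1 − 0.16218638)·3650000/1267 = 927.63711.
South: Wₕ = 0.18260456; term = 0.18260456²·(1 − 0.21686223)·10890000/499 = 569.88696.
Sum = 1748.1316.
SE = √(1748.1316) = 41.8107.

41.8107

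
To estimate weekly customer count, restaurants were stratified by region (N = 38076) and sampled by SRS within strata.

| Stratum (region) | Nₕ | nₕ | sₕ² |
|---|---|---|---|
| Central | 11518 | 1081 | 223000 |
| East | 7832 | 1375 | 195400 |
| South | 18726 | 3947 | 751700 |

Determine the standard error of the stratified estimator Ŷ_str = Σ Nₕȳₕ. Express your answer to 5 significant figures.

291020

Var(Ŷ_str) = Σₕ Nₕ²(1 − fₕ)sₕ²/nₕ.
Central: 11518²·(1 − 1081/11518)·223000/1081 = 2.4798872 × 10^10.
East: 7832²·(1 − 1375/7832)·195400/1375 = 7.1866307 × 10^9.
South: 18726²·(1 − 3947/18726)·751700/3947 = 5.2706902 × 10^10.
Sum = 8.4692405 × 10^10.
SE = √(8.4692405 × 10^10) = 291020.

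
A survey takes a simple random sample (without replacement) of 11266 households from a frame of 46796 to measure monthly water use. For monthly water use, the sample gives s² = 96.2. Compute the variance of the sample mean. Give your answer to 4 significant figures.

Under SRS without replacement, Var(ȳ) = (1 − f)·s²/n with f = n/N = 11266/46796 = 0.24074707.
Var(ȳ) = (1 − 0.24074707)·96.2/11266 = 0.75925293·0.0085389668 = 0.0064832355.

0.006483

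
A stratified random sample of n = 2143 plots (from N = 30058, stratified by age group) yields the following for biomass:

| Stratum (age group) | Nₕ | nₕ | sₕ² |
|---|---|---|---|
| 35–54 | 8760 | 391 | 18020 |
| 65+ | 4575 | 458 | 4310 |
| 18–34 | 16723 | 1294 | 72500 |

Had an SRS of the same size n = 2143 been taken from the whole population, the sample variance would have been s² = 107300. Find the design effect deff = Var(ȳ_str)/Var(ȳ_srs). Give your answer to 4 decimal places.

0.4287

Var(ȳ_str) = Σ Wₕ²(1−fₕ)sₕ²/nₕ with Wₕ = Nₕ/30058:
  35–54: (8760/30058)²·(1−391/8760)·18020/391 = 3.7396895
  65+: (4575/30058)²·(1−458/4575)·4310/458 = 0.19618401
  18–34: (16723/30058)²·(1−1294/16723)·72500/1294 = 16.000573
  → Var(ȳ_str) = 19.936447.
Var(ȳ_srs) = (1 − 2143/30058)·107300/2143 = 46.50023.
deff = 19.936447 / 46.50023 = 0.4287.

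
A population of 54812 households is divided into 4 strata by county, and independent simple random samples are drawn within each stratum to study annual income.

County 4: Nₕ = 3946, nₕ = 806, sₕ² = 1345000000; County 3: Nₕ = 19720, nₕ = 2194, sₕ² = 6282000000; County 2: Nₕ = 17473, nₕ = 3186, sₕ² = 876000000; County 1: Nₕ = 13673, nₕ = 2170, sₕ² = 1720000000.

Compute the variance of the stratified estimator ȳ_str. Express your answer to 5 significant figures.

400600

Var(ȳ_str) = Σₕ Wₕ²(1 − fₕ)sₕ²/nₕ with Wₕ = Nₕ/N, N = 54812.
County 4: Wₕ = 0.07199153; term = 0.07199153²·(1 − 0.20425748)·1345000000/806 = 6882.1269.
County 3: Wₕ = 0.35977523; term = 0.35977523²·(1 − 0.11125761)·6282000000/2194 = 329381.9.
County 2: Wₕ = 0.31878056; term = 0.31878056²·(1 − 0.18233847)·876000000/3186 = 22846.283.
County 1: Wₕ = 0.24945267; term = 0.24945267²·(1 − 0.15870694)·1720000000/2170 = 41494.673.
Sum = 400604.98.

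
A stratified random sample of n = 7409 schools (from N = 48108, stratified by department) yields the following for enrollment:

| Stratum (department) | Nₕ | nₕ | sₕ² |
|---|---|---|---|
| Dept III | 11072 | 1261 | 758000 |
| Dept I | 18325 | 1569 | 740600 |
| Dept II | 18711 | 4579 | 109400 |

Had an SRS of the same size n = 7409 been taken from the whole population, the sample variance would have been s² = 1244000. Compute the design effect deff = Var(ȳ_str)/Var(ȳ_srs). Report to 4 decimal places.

Var(ȳ_str) = Σ Wₕ²(1−fₕ)sₕ²/nₕ with Wₕ = Nₕ/48108:
  Dept III: (11072/48108)²·(1−1261/11072)·758000/1261 = 28.213624
  Dept I: (18325/48108)²·(1−1569/18325)·740600/1569 = 62.623955
  Dept II: (18711/48108)²·(1−4579/18711)·109400/4579 = 2.7296861
  → Var(ȳ_str) = 93.567265.
Var(ȳ_srs) = (1 − 7409/48108)·1244000/7409 = 142.04542.
deff = 93.567265 / 142.04542 = 0.6587.

0.6587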